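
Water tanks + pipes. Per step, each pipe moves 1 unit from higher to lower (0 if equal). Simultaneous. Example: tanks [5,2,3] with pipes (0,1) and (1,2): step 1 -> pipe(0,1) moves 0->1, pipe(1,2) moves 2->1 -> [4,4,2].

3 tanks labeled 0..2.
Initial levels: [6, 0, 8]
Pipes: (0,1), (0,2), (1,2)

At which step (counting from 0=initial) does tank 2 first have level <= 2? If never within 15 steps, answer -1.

Answer: -1

Derivation:
Step 1: flows [0->1,2->0,2->1] -> levels [6 2 6]
Step 2: flows [0->1,0=2,2->1] -> levels [5 4 5]
Step 3: flows [0->1,0=2,2->1] -> levels [4 6 4]
Step 4: flows [1->0,0=2,1->2] -> levels [5 4 5]
  -> period-2 cycle (repeats step 2); tank 2 never drops to <=2
Tank 2 never reaches <=2 within 15 steps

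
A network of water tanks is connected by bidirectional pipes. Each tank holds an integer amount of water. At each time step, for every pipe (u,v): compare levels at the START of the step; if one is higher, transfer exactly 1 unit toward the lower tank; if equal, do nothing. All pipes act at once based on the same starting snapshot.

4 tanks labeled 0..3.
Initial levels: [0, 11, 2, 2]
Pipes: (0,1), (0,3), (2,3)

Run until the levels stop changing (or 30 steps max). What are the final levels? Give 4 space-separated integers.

Step 1: flows [1->0,3->0,2=3] -> levels [2 10 2 1]
Step 2: flows [1->0,0->3,2->3] -> levels [2 9 1 3]
Step 3: flows [1->0,3->0,3->2] -> levels [4 8 2 1]
Step 4: flows [1->0,0->3,2->3] -> levels [4 7 1 3]
Step 5: flows [1->0,0->3,3->2] -> levels [4 6 2 3]
Step 6: flows [1->0,0->3,3->2] -> levels [4 5 3 3]
Step 7: flows [1->0,0->3,2=3] -> levels [4 4 3 4]
Step 8: flows [0=1,0=3,3->2] -> levels [4 4 4 3]
Step 9: flows [0=1,0->3,2->3] -> levels [3 4 3 5]
Step 10: flows [1->0,3->0,3->2] -> levels [5 3 4 3]
Step 11: flows [0->1,0->3,2->3] -> levels [3 4 3 5]
  -> period-2 cycle: step 11 state = step 9 state; never stabilizes
  -> state at step 30: (30-9) mod 2 = 1, same as step 10 -> [5 3 4 3]

Answer: 5 3 4 3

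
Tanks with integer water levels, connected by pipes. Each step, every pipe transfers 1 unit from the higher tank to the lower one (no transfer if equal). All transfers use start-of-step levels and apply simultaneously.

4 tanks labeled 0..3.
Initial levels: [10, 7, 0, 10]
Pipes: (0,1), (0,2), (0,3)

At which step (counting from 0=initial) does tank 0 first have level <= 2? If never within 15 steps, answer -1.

Answer: -1

Derivation:
Step 1: flows [0->1,0->2,0=3] -> levels [8 8 1 10]
Step 2: flows [0=1,0->2,3->0] -> levels [8 8 2 9]
Step 3: flows [0=1,0->2,3->0] -> levels [8 8 3 8]
Step 4: flows [0=1,0->2,0=3] -> levels [7 8 4 8]
Step 5: flows [1->0,0->2,3->0] -> levels [8 7 5 7]
Step 6: flows [0->1,0->2,0->3] -> levels [5 8 6 8]
Step 7: flows [1->0,2->0,3->0] -> levels [8 7 5 7]
  -> period-2 cycle (repeats step 5); tank 0 never drops to <=2
Tank 0 never reaches <=2 within 15 steps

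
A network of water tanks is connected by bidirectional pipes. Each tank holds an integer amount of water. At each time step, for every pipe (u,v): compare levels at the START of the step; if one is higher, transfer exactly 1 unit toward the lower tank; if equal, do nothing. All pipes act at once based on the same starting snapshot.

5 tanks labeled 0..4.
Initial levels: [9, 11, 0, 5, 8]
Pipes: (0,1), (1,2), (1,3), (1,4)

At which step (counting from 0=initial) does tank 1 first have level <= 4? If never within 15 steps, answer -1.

Answer: -1

Derivation:
Step 1: flows [1->0,1->2,1->3,1->4] -> levels [10 7 1 6 9]
Step 2: flows [0->1,1->2,1->3,4->1] -> levels [9 7 2 7 8]
Step 3: flows [0->1,1->2,1=3,4->1] -> levels [8 8 3 7 7]
Step 4: flows [0=1,1->2,1->3,1->4] -> levels [8 5 4 8 8]
Step 5: flows [0->1,1->2,3->1,4->1] -> levels [7 7 5 7 7]
Step 6: flows [0=1,1->2,1=3,1=4] -> levels [7 6 6 7 7]
Step 7: flows [0->1,1=2,3->1,4->1] -> levels [6 9 6 6 6]
Step 8: flows [1->0,1->2,1->3,1->4] -> levels [7 5 7 7 7]
Step 9: flows [0->1,2->1,3->1,4->1] -> levels [6 9 6 6 6]
  -> period-2 cycle (repeats step 7); tank 1 never drops to <=4
Tank 1 never reaches <=4 within 15 steps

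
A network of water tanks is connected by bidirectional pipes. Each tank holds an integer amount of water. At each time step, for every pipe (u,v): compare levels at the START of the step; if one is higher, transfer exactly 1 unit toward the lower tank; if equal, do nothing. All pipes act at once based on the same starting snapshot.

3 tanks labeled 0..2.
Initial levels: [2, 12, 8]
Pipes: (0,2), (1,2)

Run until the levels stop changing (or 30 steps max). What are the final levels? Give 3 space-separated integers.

Step 1: flows [2->0,1->2] -> levels [3 11 8]
Step 2: flows [2->0,1->2] -> levels [4 10 8]
Step 3: flows [2->0,1->2] -> levels [5 9 8]
Step 4: flows [2->0,1->2] -> levels [6 8 8]
Step 5: flows [2->0,1=2] -> levels [7 8 7]
Step 6: flows [0=2,1->2] -> levels [7 7 8]
Step 7: flows [2->0,2->1] -> levels [8 8 6]
Step 8: flows [0->2,1->2] -> levels [7 7 8]
  -> period-2 cycle: step 8 state = step 6 state; never stabilizes
  -> state at step 30: (30-6) mod 2 = 0, same as step 6 -> [7 7 8]

Answer: 7 7 8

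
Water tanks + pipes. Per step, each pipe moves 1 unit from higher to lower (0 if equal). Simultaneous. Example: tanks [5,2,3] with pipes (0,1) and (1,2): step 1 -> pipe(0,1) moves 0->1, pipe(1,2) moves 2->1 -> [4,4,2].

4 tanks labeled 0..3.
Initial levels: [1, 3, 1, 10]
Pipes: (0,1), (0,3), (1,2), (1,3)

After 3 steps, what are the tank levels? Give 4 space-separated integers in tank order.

Step 1: flows [1->0,3->0,1->2,3->1] -> levels [3 2 2 8]
Step 2: flows [0->1,3->0,1=2,3->1] -> levels [3 4 2 6]
Step 3: flows [1->0,3->0,1->2,3->1] -> levels [5 3 3 4]

Answer: 5 3 3 4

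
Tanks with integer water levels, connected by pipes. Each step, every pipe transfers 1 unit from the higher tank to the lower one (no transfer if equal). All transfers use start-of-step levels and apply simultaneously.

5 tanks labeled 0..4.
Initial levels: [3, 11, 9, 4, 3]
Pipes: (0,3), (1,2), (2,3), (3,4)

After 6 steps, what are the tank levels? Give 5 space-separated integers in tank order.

Step 1: flows [3->0,1->2,2->3,3->4] -> levels [4 10 9 3 4]
Step 2: flows [0->3,1->2,2->3,4->3] -> levels [3 9 9 6 3]
Step 3: flows [3->0,1=2,2->3,3->4] -> levels [4 9 8 5 4]
Step 4: flows [3->0,1->2,2->3,3->4] -> levels [5 8 8 4 5]
Step 5: flows [0->3,1=2,2->3,4->3] -> levels [4 8 7 7 4]
Step 6: flows [3->0,1->2,2=3,3->4] -> levels [5 7 8 5 5]

Answer: 5 7 8 5 5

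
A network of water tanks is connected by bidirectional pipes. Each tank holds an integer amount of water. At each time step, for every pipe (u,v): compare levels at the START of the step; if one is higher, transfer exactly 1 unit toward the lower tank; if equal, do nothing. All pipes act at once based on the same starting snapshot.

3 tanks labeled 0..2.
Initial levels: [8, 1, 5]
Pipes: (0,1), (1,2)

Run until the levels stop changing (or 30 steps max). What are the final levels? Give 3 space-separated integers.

Answer: 5 4 5

Derivation:
Step 1: flows [0->1,2->1] -> levels [7 3 4]
Step 2: flows [0->1,2->1] -> levels [6 5 3]
Step 3: flows [0->1,1->2] -> levels [5 5 4]
Step 4: flows [0=1,1->2] -> levels [5 4 5]
Step 5: flows [0->1,2->1] -> levels [4 6 4]
Step 6: flows [1->0,1->2] -> levels [5 4 5]
  -> period-2 cycle: step 6 state = step 4 state; never stabilizes
  -> state at step 30: (30-4) mod 2 = 0, same as step 4 -> [5 4 5]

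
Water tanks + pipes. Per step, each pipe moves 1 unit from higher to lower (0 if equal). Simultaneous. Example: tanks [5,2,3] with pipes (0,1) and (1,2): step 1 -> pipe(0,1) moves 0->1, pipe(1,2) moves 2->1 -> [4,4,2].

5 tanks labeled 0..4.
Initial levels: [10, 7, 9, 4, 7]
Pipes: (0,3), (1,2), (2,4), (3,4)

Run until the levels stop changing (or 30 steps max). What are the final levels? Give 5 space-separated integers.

Step 1: flows [0->3,2->1,2->4,4->3] -> levels [9 8 7 6 7]
Step 2: flows [0->3,1->2,2=4,4->3] -> levels [8 7 8 8 6]
Step 3: flows [0=3,2->1,2->4,3->4] -> levels [8 8 6 7 8]
Step 4: flows [0->3,1->2,4->2,4->3] -> levels [7 7 8 9 6]
Step 5: flows [3->0,2->1,2->4,3->4] -> levels [8 8 6 7 8]
  -> period-2 cycle: step 5 state = step 3 state; never stabilizes
  -> state at step 30: (30-3) mod 2 = 1, same as step 4 -> [7 7 8 9 6]

Answer: 7 7 8 9 6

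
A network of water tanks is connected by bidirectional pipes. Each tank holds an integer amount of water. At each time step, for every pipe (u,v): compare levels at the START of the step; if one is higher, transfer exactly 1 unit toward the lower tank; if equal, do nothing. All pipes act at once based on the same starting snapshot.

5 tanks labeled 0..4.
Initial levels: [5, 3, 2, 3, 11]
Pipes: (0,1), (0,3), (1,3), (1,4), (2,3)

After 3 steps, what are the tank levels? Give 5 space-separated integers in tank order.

Step 1: flows [0->1,0->3,1=3,4->1,3->2] -> levels [3 5 3 3 10]
Step 2: flows [1->0,0=3,1->3,4->1,2=3] -> levels [4 4 3 4 9]
Step 3: flows [0=1,0=3,1=3,4->1,3->2] -> levels [4 5 4 3 8]

Answer: 4 5 4 3 8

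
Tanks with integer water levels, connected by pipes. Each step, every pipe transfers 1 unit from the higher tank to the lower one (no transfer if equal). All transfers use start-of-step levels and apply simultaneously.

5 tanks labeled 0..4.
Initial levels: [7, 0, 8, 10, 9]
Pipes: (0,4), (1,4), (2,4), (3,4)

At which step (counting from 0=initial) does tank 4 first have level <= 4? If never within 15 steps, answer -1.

Answer: 6

Derivation:
Step 1: flows [4->0,4->1,4->2,3->4] -> levels [8 1 9 9 7]
Step 2: flows [0->4,4->1,2->4,3->4] -> levels [7 2 8 8 9]
Step 3: flows [4->0,4->1,4->2,4->3] -> levels [8 3 9 9 5]
Step 4: flows [0->4,4->1,2->4,3->4] -> levels [7 4 8 8 7]
Step 5: flows [0=4,4->1,2->4,3->4] -> levels [7 5 7 7 8]
Step 6: flows [4->0,4->1,4->2,4->3] -> levels [8 6 8 8 4]
Tank 4 first reaches <=4 at step 6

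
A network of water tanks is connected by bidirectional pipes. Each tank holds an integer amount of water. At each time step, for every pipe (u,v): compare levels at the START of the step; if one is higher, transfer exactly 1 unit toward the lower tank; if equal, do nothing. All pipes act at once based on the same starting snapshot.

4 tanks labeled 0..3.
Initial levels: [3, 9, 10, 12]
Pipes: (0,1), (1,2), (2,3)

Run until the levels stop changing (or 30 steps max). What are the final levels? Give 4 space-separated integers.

Step 1: flows [1->0,2->1,3->2] -> levels [4 9 10 11]
Step 2: flows [1->0,2->1,3->2] -> levels [5 9 10 10]
Step 3: flows [1->0,2->1,2=3] -> levels [6 9 9 10]
Step 4: flows [1->0,1=2,3->2] -> levels [7 8 10 9]
Step 5: flows [1->0,2->1,2->3] -> levels [8 8 8 10]
Step 6: flows [0=1,1=2,3->2] -> levels [8 8 9 9]
Step 7: flows [0=1,2->1,2=3] -> levels [8 9 8 9]
Step 8: flows [1->0,1->2,3->2] -> levels [9 7 10 8]
Step 9: flows [0->1,2->1,2->3] -> levels [8 9 8 9]
  -> period-2 cycle: step 9 state = step 7 state; never stabilizes
  -> state at step 30: (30-7) mod 2 = 1, same as step 8 -> [9 7 10 8]

Answer: 9 7 10 8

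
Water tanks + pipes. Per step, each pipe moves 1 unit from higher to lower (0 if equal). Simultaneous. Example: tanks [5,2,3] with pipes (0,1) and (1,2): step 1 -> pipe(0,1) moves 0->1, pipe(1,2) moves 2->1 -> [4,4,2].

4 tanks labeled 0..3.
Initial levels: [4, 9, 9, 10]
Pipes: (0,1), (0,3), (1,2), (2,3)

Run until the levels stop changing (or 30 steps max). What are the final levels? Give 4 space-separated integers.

Step 1: flows [1->0,3->0,1=2,3->2] -> levels [6 8 10 8]
Step 2: flows [1->0,3->0,2->1,2->3] -> levels [8 8 8 8]
Step 3: flows [0=1,0=3,1=2,2=3] -> levels [8 8 8 8]
  -> stable (no change)

Answer: 8 8 8 8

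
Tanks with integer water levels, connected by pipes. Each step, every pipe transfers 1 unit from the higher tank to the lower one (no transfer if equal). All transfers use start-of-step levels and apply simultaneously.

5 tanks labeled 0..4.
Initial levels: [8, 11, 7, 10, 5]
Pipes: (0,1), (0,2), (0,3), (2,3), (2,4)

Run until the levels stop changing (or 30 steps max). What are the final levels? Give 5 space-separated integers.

Answer: 7 9 8 9 8

Derivation:
Step 1: flows [1->0,0->2,3->0,3->2,2->4] -> levels [9 10 8 8 6]
Step 2: flows [1->0,0->2,0->3,2=3,2->4] -> levels [8 9 8 9 7]
Step 3: flows [1->0,0=2,3->0,3->2,2->4] -> levels [10 8 8 7 8]
Step 4: flows [0->1,0->2,0->3,2->3,2=4] -> levels [7 9 8 9 8]
Step 5: flows [1->0,2->0,3->0,3->2,2=4] -> levels [10 8 8 7 8]
  -> period-2 cycle: step 5 state = step 3 state; never stabilizes
  -> state at step 30: (30-3) mod 2 = 1, same as step 4 -> [7 9 8 9 8]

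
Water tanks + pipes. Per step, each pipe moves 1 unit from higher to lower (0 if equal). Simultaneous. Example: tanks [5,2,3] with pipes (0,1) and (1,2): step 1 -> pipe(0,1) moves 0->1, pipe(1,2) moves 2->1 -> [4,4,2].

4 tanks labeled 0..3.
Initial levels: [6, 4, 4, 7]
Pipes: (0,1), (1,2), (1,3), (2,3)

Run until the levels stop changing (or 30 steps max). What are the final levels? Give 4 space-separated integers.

Answer: 6 3 6 6

Derivation:
Step 1: flows [0->1,1=2,3->1,3->2] -> levels [5 6 5 5]
Step 2: flows [1->0,1->2,1->3,2=3] -> levels [6 3 6 6]
Step 3: flows [0->1,2->1,3->1,2=3] -> levels [5 6 5 5]
  -> period-2 cycle: step 3 state = step 1 state; never stabilizes
  -> state at step 30: (30-1) mod 2 = 1, same as step 2 -> [6 3 6 6]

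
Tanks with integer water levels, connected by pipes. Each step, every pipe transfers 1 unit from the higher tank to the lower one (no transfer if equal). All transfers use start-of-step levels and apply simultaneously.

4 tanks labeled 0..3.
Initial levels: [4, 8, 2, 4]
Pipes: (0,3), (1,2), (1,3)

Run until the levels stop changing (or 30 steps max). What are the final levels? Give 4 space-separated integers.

Answer: 4 3 5 6

Derivation:
Step 1: flows [0=3,1->2,1->3] -> levels [4 6 3 5]
Step 2: flows [3->0,1->2,1->3] -> levels [5 4 4 5]
Step 3: flows [0=3,1=2,3->1] -> levels [5 5 4 4]
Step 4: flows [0->3,1->2,1->3] -> levels [4 3 5 6]
Step 5: flows [3->0,2->1,3->1] -> levels [5 5 4 4]
  -> period-2 cycle: step 5 state = step 3 state; never stabilizes
  -> state at step 30: (30-3) mod 2 = 1, same as step 4 -> [4 3 5 6]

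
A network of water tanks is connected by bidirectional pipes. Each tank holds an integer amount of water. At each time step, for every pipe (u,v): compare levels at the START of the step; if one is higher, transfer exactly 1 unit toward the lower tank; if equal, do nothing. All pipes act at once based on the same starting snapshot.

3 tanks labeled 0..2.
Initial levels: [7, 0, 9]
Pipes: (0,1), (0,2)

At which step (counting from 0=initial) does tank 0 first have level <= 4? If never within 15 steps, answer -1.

Step 1: flows [0->1,2->0] -> levels [7 1 8]
Step 2: flows [0->1,2->0] -> levels [7 2 7]
Step 3: flows [0->1,0=2] -> levels [6 3 7]
Step 4: flows [0->1,2->0] -> levels [6 4 6]
Step 5: flows [0->1,0=2] -> levels [5 5 6]
Step 6: flows [0=1,2->0] -> levels [6 5 5]
Step 7: flows [0->1,0->2] -> levels [4 6 6]
Tank 0 first reaches <=4 at step 7

Answer: 7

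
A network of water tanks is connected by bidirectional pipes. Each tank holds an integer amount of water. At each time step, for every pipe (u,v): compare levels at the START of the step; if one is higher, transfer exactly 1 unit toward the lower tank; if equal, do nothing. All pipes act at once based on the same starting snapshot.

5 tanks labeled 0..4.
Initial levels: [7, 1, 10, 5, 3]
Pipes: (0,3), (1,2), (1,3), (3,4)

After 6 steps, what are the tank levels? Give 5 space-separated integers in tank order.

Answer: 5 7 6 3 5

Derivation:
Step 1: flows [0->3,2->1,3->1,3->4] -> levels [6 3 9 4 4]
Step 2: flows [0->3,2->1,3->1,3=4] -> levels [5 5 8 4 4]
Step 3: flows [0->3,2->1,1->3,3=4] -> levels [4 5 7 6 4]
Step 4: flows [3->0,2->1,3->1,3->4] -> levels [5 7 6 3 5]
Step 5: flows [0->3,1->2,1->3,4->3] -> levels [4 5 7 6 4]
  -> period-2 cycle: step 5 state = step 3 state
  -> state at step 6: (6-3) mod 2 = 1, same as step 4 -> [5 7 6 3 5]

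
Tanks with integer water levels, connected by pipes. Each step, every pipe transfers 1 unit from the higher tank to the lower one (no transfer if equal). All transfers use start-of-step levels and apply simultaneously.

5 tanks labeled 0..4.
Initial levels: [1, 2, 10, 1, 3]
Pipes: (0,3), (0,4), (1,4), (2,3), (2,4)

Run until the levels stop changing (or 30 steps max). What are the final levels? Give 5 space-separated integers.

Answer: 2 3 2 5 5

Derivation:
Step 1: flows [0=3,4->0,4->1,2->3,2->4] -> levels [2 3 8 2 2]
Step 2: flows [0=3,0=4,1->4,2->3,2->4] -> levels [2 2 6 3 4]
Step 3: flows [3->0,4->0,4->1,2->3,2->4] -> levels [4 3 4 3 3]
Step 4: flows [0->3,0->4,1=4,2->3,2->4] -> levels [2 3 2 5 5]
Step 5: flows [3->0,4->0,4->1,3->2,4->2] -> levels [4 4 4 3 2]
Step 6: flows [0->3,0->4,1->4,2->3,2->4] -> levels [2 3 2 5 5]
  -> period-2 cycle: step 6 state = step 4 state; never stabilizes
  -> state at step 30: (30-4) mod 2 = 0, same as step 4 -> [2 3 2 5 5]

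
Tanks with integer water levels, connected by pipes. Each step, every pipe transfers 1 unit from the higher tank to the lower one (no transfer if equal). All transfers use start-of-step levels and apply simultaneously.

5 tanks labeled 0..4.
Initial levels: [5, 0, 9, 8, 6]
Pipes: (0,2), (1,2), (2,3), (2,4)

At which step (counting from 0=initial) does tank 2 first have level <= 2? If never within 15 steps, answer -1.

Answer: -1

Derivation:
Step 1: flows [2->0,2->1,2->3,2->4] -> levels [6 1 5 9 7]
Step 2: flows [0->2,2->1,3->2,4->2] -> levels [5 2 7 8 6]
Step 3: flows [2->0,2->1,3->2,2->4] -> levels [6 3 5 7 7]
Step 4: flows [0->2,2->1,3->2,4->2] -> levels [5 4 7 6 6]
Step 5: flows [2->0,2->1,2->3,2->4] -> levels [6 5 3 7 7]
Step 6: flows [0->2,1->2,3->2,4->2] -> levels [5 4 7 6 6]
  -> period-2 cycle (repeats step 4); tank 2 never drops to <=2
Tank 2 never reaches <=2 within 15 steps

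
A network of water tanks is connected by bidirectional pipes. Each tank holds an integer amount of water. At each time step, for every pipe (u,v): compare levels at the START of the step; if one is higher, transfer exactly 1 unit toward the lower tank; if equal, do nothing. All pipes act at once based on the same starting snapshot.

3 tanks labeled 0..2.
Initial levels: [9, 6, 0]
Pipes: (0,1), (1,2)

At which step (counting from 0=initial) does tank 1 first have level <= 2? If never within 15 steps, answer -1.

Answer: -1

Derivation:
Step 1: flows [0->1,1->2] -> levels [8 6 1]
Step 2: flows [0->1,1->2] -> levels [7 6 2]
Step 3: flows [0->1,1->2] -> levels [6 6 3]
Step 4: flows [0=1,1->2] -> levels [6 5 4]
Step 5: flows [0->1,1->2] -> levels [5 5 5]
Step 6: flows [0=1,1=2] -> levels [5 5 5]
  -> stable; tank 1 stays at 5 > 2
Tank 1 never reaches <=2 within 15 steps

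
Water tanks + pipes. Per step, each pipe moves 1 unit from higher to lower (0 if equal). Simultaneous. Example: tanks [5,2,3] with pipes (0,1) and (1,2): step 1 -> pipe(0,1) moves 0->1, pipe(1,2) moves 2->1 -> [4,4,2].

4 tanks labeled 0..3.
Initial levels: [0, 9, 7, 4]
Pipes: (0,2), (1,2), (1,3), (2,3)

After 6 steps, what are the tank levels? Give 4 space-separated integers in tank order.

Answer: 5 4 5 6

Derivation:
Step 1: flows [2->0,1->2,1->3,2->3] -> levels [1 7 6 6]
Step 2: flows [2->0,1->2,1->3,2=3] -> levels [2 5 6 7]
Step 3: flows [2->0,2->1,3->1,3->2] -> levels [3 7 5 5]
Step 4: flows [2->0,1->2,1->3,2=3] -> levels [4 5 5 6]
Step 5: flows [2->0,1=2,3->1,3->2] -> levels [5 6 5 4]
Step 6: flows [0=2,1->2,1->3,2->3] -> levels [5 4 5 6]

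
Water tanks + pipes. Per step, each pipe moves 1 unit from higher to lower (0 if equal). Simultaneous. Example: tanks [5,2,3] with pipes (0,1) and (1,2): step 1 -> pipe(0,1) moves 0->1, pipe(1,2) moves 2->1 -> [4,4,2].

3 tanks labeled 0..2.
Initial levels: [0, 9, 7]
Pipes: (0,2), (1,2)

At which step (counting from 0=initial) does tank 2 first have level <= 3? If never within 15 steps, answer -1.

Answer: -1

Derivation:
Step 1: flows [2->0,1->2] -> levels [1 8 7]
Step 2: flows [2->0,1->2] -> levels [2 7 7]
Step 3: flows [2->0,1=2] -> levels [3 7 6]
Step 4: flows [2->0,1->2] -> levels [4 6 6]
Step 5: flows [2->0,1=2] -> levels [5 6 5]
Step 6: flows [0=2,1->2] -> levels [5 5 6]
Step 7: flows [2->0,2->1] -> levels [6 6 4]
Step 8: flows [0->2,1->2] -> levels [5 5 6]
  -> period-2 cycle (repeats step 6); tank 2 never drops to <=3
Tank 2 never reaches <=3 within 15 steps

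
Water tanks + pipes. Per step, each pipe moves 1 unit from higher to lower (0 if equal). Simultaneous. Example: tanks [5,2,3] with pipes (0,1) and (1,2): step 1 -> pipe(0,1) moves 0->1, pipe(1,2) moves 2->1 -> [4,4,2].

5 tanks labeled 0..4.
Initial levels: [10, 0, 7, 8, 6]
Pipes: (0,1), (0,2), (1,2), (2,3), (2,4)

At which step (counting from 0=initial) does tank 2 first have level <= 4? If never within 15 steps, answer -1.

Step 1: flows [0->1,0->2,2->1,3->2,2->4] -> levels [8 2 7 7 7]
Step 2: flows [0->1,0->2,2->1,2=3,2=4] -> levels [6 4 7 7 7]
Step 3: flows [0->1,2->0,2->1,2=3,2=4] -> levels [6 6 5 7 7]
Step 4: flows [0=1,0->2,1->2,3->2,4->2] -> levels [5 5 9 6 6]
Step 5: flows [0=1,2->0,2->1,2->3,2->4] -> levels [6 6 5 7 7]
  -> period-2 cycle (repeats step 3); tank 2 never drops to <=4
Tank 2 never reaches <=4 within 15 steps

Answer: -1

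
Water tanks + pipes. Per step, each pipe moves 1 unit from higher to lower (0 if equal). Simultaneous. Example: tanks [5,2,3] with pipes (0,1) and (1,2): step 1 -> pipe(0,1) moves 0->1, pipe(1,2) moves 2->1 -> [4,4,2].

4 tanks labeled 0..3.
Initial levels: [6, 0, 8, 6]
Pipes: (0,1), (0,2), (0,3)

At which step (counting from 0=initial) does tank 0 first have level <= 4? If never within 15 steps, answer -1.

Step 1: flows [0->1,2->0,0=3] -> levels [6 1 7 6]
Step 2: flows [0->1,2->0,0=3] -> levels [6 2 6 6]
Step 3: flows [0->1,0=2,0=3] -> levels [5 3 6 6]
Step 4: flows [0->1,2->0,3->0] -> levels [6 4 5 5]
Step 5: flows [0->1,0->2,0->3] -> levels [3 5 6 6]
Tank 0 first reaches <=4 at step 5

Answer: 5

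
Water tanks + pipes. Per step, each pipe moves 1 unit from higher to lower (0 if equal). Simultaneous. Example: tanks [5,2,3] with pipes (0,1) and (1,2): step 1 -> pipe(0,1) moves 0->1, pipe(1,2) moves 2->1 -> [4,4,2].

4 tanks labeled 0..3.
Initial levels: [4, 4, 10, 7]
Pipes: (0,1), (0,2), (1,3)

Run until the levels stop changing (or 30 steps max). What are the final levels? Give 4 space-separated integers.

Answer: 6 7 7 5

Derivation:
Step 1: flows [0=1,2->0,3->1] -> levels [5 5 9 6]
Step 2: flows [0=1,2->0,3->1] -> levels [6 6 8 5]
Step 3: flows [0=1,2->0,1->3] -> levels [7 5 7 6]
Step 4: flows [0->1,0=2,3->1] -> levels [6 7 7 5]
Step 5: flows [1->0,2->0,1->3] -> levels [8 5 6 6]
Step 6: flows [0->1,0->2,3->1] -> levels [6 7 7 5]
  -> period-2 cycle: step 6 state = step 4 state; never stabilizes
  -> state at step 30: (30-4) mod 2 = 0, same as step 4 -> [6 7 7 5]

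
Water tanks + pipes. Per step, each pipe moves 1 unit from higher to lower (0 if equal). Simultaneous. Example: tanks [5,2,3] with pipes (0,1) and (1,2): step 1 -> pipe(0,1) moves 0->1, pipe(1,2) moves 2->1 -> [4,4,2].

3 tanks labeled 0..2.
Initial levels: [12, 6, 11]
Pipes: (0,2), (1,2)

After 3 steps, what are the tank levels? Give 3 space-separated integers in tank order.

Answer: 10 9 10

Derivation:
Step 1: flows [0->2,2->1] -> levels [11 7 11]
Step 2: flows [0=2,2->1] -> levels [11 8 10]
Step 3: flows [0->2,2->1] -> levels [10 9 10]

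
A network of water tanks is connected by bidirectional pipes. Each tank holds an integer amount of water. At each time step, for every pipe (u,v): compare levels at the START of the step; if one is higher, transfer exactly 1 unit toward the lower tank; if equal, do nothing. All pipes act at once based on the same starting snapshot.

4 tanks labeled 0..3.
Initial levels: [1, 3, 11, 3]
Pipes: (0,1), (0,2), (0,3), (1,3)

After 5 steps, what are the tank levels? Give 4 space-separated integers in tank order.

Answer: 6 3 6 3

Derivation:
Step 1: flows [1->0,2->0,3->0,1=3] -> levels [4 2 10 2]
Step 2: flows [0->1,2->0,0->3,1=3] -> levels [3 3 9 3]
Step 3: flows [0=1,2->0,0=3,1=3] -> levels [4 3 8 3]
Step 4: flows [0->1,2->0,0->3,1=3] -> levels [3 4 7 4]
Step 5: flows [1->0,2->0,3->0,1=3] -> levels [6 3 6 3]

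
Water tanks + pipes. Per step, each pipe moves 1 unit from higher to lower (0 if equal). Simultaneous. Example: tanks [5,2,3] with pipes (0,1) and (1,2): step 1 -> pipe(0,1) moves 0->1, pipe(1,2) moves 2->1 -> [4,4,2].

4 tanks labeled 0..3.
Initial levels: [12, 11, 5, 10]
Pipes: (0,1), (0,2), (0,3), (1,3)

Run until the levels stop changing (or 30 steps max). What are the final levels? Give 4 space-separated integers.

Step 1: flows [0->1,0->2,0->3,1->3] -> levels [9 11 6 12]
Step 2: flows [1->0,0->2,3->0,3->1] -> levels [10 11 7 10]
Step 3: flows [1->0,0->2,0=3,1->3] -> levels [10 9 8 11]
Step 4: flows [0->1,0->2,3->0,3->1] -> levels [9 11 9 9]
Step 5: flows [1->0,0=2,0=3,1->3] -> levels [10 9 9 10]
Step 6: flows [0->1,0->2,0=3,3->1] -> levels [8 11 10 9]
Step 7: flows [1->0,2->0,3->0,1->3] -> levels [11 9 9 9]
Step 8: flows [0->1,0->2,0->3,1=3] -> levels [8 10 10 10]
Step 9: flows [1->0,2->0,3->0,1=3] -> levels [11 9 9 9]
  -> period-2 cycle: step 9 state = step 7 state; never stabilizes
  -> state at step 30: (30-7) mod 2 = 1, same as step 8 -> [8 10 10 10]

Answer: 8 10 10 10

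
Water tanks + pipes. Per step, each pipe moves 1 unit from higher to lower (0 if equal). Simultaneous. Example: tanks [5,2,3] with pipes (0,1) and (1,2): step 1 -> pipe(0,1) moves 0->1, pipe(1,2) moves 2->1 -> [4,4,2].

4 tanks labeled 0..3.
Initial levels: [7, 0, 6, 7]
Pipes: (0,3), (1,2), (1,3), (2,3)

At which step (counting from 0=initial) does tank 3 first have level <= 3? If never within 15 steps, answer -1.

Answer: -1

Derivation:
Step 1: flows [0=3,2->1,3->1,3->2] -> levels [7 2 6 5]
Step 2: flows [0->3,2->1,3->1,2->3] -> levels [6 4 4 6]
Step 3: flows [0=3,1=2,3->1,3->2] -> levels [6 5 5 4]
Step 4: flows [0->3,1=2,1->3,2->3] -> levels [5 4 4 7]
Step 5: flows [3->0,1=2,3->1,3->2] -> levels [6 5 5 4]
  -> period-2 cycle (repeats step 3); tank 3 never drops to <=3
Tank 3 never reaches <=3 within 15 steps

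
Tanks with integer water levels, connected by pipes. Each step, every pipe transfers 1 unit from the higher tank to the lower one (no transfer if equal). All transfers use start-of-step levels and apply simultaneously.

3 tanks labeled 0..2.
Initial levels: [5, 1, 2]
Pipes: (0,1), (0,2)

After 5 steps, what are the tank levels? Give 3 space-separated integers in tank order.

Step 1: flows [0->1,0->2] -> levels [3 2 3]
Step 2: flows [0->1,0=2] -> levels [2 3 3]
Step 3: flows [1->0,2->0] -> levels [4 2 2]
Step 4: flows [0->1,0->2] -> levels [2 3 3]
  -> period-2 cycle: step 4 state = step 2 state
  -> state at step 5: (5-2) mod 2 = 1, same as step 3 -> [4 2 2]

Answer: 4 2 2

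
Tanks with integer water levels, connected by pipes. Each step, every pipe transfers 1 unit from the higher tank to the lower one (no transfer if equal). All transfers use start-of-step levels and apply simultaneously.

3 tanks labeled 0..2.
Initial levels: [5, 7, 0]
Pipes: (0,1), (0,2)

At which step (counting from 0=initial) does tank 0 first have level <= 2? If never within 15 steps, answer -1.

Answer: -1

Derivation:
Step 1: flows [1->0,0->2] -> levels [5 6 1]
Step 2: flows [1->0,0->2] -> levels [5 5 2]
Step 3: flows [0=1,0->2] -> levels [4 5 3]
Step 4: flows [1->0,0->2] -> levels [4 4 4]
Step 5: flows [0=1,0=2] -> levels [4 4 4]
  -> stable; tank 0 stays at 4 > 2
Tank 0 never reaches <=2 within 15 steps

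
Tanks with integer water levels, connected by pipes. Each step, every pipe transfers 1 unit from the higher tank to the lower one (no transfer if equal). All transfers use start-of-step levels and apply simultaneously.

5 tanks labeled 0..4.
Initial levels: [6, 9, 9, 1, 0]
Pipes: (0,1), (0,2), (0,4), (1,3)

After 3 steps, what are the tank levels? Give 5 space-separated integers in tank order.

Answer: 5 6 7 4 3

Derivation:
Step 1: flows [1->0,2->0,0->4,1->3] -> levels [7 7 8 2 1]
Step 2: flows [0=1,2->0,0->4,1->3] -> levels [7 6 7 3 2]
Step 3: flows [0->1,0=2,0->4,1->3] -> levels [5 6 7 4 3]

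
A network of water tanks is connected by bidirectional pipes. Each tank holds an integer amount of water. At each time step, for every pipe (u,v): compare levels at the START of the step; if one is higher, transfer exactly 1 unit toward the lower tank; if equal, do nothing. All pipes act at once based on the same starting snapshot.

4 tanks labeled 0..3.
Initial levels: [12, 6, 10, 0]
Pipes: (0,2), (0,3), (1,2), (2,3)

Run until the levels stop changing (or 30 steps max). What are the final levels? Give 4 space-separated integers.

Step 1: flows [0->2,0->3,2->1,2->3] -> levels [10 7 9 2]
Step 2: flows [0->2,0->3,2->1,2->3] -> levels [8 8 8 4]
Step 3: flows [0=2,0->3,1=2,2->3] -> levels [7 8 7 6]
Step 4: flows [0=2,0->3,1->2,2->3] -> levels [6 7 7 8]
Step 5: flows [2->0,3->0,1=2,3->2] -> levels [8 7 7 6]
Step 6: flows [0->2,0->3,1=2,2->3] -> levels [6 7 7 8]
  -> period-2 cycle: step 6 state = step 4 state; never stabilizes
  -> state at step 30: (30-4) mod 2 = 0, same as step 4 -> [6 7 7 8]

Answer: 6 7 7 8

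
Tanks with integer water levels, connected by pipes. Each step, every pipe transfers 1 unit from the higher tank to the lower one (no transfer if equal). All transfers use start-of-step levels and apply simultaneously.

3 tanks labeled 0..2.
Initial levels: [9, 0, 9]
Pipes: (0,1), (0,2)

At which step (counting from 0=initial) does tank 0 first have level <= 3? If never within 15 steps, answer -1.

Answer: -1

Derivation:
Step 1: flows [0->1,0=2] -> levels [8 1 9]
Step 2: flows [0->1,2->0] -> levels [8 2 8]
Step 3: flows [0->1,0=2] -> levels [7 3 8]
Step 4: flows [0->1,2->0] -> levels [7 4 7]
Step 5: flows [0->1,0=2] -> levels [6 5 7]
Step 6: flows [0->1,2->0] -> levels [6 6 6]
Step 7: flows [0=1,0=2] -> levels [6 6 6]
  -> stable; tank 0 stays at 6 > 3
Tank 0 never reaches <=3 within 15 steps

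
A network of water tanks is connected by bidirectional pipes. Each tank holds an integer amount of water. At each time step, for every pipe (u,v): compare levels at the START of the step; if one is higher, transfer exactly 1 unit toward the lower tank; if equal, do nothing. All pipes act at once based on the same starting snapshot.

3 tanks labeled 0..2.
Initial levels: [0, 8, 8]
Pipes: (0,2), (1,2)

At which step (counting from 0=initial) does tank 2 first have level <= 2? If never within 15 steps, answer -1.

Step 1: flows [2->0,1=2] -> levels [1 8 7]
Step 2: flows [2->0,1->2] -> levels [2 7 7]
Step 3: flows [2->0,1=2] -> levels [3 7 6]
Step 4: flows [2->0,1->2] -> levels [4 6 6]
Step 5: flows [2->0,1=2] -> levels [5 6 5]
Step 6: flows [0=2,1->2] -> levels [5 5 6]
Step 7: flows [2->0,2->1] -> levels [6 6 4]
Step 8: flows [0->2,1->2] -> levels [5 5 6]
  -> period-2 cycle (repeats step 6); tank 2 never drops to <=2
Tank 2 never reaches <=2 within 15 steps

Answer: -1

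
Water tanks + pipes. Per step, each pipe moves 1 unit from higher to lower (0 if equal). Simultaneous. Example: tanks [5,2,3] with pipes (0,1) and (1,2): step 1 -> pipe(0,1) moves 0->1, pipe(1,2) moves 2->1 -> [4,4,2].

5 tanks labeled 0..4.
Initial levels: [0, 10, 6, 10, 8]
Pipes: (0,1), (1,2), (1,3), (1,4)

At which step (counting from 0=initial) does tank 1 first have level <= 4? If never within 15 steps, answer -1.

Step 1: flows [1->0,1->2,1=3,1->4] -> levels [1 7 7 10 9]
Step 2: flows [1->0,1=2,3->1,4->1] -> levels [2 8 7 9 8]
Step 3: flows [1->0,1->2,3->1,1=4] -> levels [3 7 8 8 8]
Step 4: flows [1->0,2->1,3->1,4->1] -> levels [4 9 7 7 7]
Step 5: flows [1->0,1->2,1->3,1->4] -> levels [5 5 8 8 8]
Step 6: flows [0=1,2->1,3->1,4->1] -> levels [5 8 7 7 7]
Step 7: flows [1->0,1->2,1->3,1->4] -> levels [6 4 8 8 8]
Tank 1 first reaches <=4 at step 7

Answer: 7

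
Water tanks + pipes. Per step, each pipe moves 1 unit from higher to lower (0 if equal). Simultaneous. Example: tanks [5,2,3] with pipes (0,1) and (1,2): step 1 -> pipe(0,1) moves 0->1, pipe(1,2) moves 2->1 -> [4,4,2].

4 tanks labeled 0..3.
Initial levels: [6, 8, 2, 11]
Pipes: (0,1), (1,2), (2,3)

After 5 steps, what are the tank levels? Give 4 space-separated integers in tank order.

Answer: 7 6 7 7

Derivation:
Step 1: flows [1->0,1->2,3->2] -> levels [7 6 4 10]
Step 2: flows [0->1,1->2,3->2] -> levels [6 6 6 9]
Step 3: flows [0=1,1=2,3->2] -> levels [6 6 7 8]
Step 4: flows [0=1,2->1,3->2] -> levels [6 7 7 7]
Step 5: flows [1->0,1=2,2=3] -> levels [7 6 7 7]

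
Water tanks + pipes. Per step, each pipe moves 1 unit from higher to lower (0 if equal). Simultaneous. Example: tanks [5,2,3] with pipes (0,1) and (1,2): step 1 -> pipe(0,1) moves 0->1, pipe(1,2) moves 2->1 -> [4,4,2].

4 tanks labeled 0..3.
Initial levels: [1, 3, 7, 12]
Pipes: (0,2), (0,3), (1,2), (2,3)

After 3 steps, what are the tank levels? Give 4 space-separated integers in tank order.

Step 1: flows [2->0,3->0,2->1,3->2] -> levels [3 4 6 10]
Step 2: flows [2->0,3->0,2->1,3->2] -> levels [5 5 5 8]
Step 3: flows [0=2,3->0,1=2,3->2] -> levels [6 5 6 6]

Answer: 6 5 6 6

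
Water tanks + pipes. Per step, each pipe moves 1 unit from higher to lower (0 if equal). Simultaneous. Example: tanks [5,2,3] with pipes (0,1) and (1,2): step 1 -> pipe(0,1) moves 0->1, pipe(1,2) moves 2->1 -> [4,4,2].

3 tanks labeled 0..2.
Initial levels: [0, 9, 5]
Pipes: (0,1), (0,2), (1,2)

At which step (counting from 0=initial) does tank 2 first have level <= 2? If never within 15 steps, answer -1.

Step 1: flows [1->0,2->0,1->2] -> levels [2 7 5]
Step 2: flows [1->0,2->0,1->2] -> levels [4 5 5]
Step 3: flows [1->0,2->0,1=2] -> levels [6 4 4]
Step 4: flows [0->1,0->2,1=2] -> levels [4 5 5]
  -> period-2 cycle (repeats step 2); tank 2 never drops to <=2
Tank 2 never reaches <=2 within 15 steps

Answer: -1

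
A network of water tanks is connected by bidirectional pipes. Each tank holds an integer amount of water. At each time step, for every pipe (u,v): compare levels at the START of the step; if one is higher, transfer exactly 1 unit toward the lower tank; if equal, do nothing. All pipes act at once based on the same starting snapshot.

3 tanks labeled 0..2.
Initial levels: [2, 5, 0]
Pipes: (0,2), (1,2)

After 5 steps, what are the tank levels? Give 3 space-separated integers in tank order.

Answer: 2 2 3

Derivation:
Step 1: flows [0->2,1->2] -> levels [1 4 2]
Step 2: flows [2->0,1->2] -> levels [2 3 2]
Step 3: flows [0=2,1->2] -> levels [2 2 3]
Step 4: flows [2->0,2->1] -> levels [3 3 1]
Step 5: flows [0->2,1->2] -> levels [2 2 3]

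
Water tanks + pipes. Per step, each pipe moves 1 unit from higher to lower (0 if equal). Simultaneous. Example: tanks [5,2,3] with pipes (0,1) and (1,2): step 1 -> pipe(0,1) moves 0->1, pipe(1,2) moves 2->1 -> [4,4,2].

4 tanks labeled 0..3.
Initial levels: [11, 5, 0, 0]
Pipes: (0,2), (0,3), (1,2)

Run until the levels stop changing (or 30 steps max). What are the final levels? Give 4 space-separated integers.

Step 1: flows [0->2,0->3,1->2] -> levels [9 4 2 1]
Step 2: flows [0->2,0->3,1->2] -> levels [7 3 4 2]
Step 3: flows [0->2,0->3,2->1] -> levels [5 4 4 3]
Step 4: flows [0->2,0->3,1=2] -> levels [3 4 5 4]
Step 5: flows [2->0,3->0,2->1] -> levels [5 5 3 3]
Step 6: flows [0->2,0->3,1->2] -> levels [3 4 5 4]
  -> period-2 cycle: step 6 state = step 4 state; never stabilizes
  -> state at step 30: (30-4) mod 2 = 0, same as step 4 -> [3 4 5 4]

Answer: 3 4 5 4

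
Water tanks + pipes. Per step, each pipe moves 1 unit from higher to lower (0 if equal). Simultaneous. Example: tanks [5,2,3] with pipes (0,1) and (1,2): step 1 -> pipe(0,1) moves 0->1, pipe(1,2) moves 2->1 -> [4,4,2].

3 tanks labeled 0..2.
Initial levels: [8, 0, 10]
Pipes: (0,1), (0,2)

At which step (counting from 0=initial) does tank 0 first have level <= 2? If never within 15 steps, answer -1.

Step 1: flows [0->1,2->0] -> levels [8 1 9]
Step 2: flows [0->1,2->0] -> levels [8 2 8]
Step 3: flows [0->1,0=2] -> levels [7 3 8]
Step 4: flows [0->1,2->0] -> levels [7 4 7]
Step 5: flows [0->1,0=2] -> levels [6 5 7]
Step 6: flows [0->1,2->0] -> levels [6 6 6]
Step 7: flows [0=1,0=2] -> levels [6 6 6]
  -> stable; tank 0 stays at 6 > 2
Tank 0 never reaches <=2 within 15 steps

Answer: -1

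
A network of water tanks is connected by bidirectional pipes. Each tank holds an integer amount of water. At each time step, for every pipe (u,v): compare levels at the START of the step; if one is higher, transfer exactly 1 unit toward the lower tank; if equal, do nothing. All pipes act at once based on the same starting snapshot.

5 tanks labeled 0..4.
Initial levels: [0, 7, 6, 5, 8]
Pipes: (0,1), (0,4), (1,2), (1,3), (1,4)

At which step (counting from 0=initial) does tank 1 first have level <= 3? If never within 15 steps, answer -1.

Answer: 3

Derivation:
Step 1: flows [1->0,4->0,1->2,1->3,4->1] -> levels [2 5 7 6 6]
Step 2: flows [1->0,4->0,2->1,3->1,4->1] -> levels [4 7 6 5 4]
Step 3: flows [1->0,0=4,1->2,1->3,1->4] -> levels [5 3 7 6 5]
Tank 1 first reaches <=3 at step 3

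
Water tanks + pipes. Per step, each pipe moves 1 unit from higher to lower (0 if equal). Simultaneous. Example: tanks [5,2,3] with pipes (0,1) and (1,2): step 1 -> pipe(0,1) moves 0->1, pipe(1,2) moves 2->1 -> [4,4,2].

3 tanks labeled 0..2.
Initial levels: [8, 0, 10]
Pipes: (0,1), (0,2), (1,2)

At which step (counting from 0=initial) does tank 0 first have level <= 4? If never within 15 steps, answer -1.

Answer: -1

Derivation:
Step 1: flows [0->1,2->0,2->1] -> levels [8 2 8]
Step 2: flows [0->1,0=2,2->1] -> levels [7 4 7]
Step 3: flows [0->1,0=2,2->1] -> levels [6 6 6]
Step 4: flows [0=1,0=2,1=2] -> levels [6 6 6]
  -> stable; tank 0 stays at 6 > 4
Tank 0 never reaches <=4 within 15 steps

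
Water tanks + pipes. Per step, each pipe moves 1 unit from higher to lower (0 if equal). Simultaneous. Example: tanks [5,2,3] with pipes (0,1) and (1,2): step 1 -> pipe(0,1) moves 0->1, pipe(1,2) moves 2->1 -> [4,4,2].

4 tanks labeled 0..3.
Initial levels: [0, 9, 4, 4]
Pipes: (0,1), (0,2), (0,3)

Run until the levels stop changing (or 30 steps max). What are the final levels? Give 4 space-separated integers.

Answer: 6 5 3 3

Derivation:
Step 1: flows [1->0,2->0,3->0] -> levels [3 8 3 3]
Step 2: flows [1->0,0=2,0=3] -> levels [4 7 3 3]
Step 3: flows [1->0,0->2,0->3] -> levels [3 6 4 4]
Step 4: flows [1->0,2->0,3->0] -> levels [6 5 3 3]
Step 5: flows [0->1,0->2,0->3] -> levels [3 6 4 4]
  -> period-2 cycle: step 5 state = step 3 state; never stabilizes
  -> state at step 30: (30-3) mod 2 = 1, same as step 4 -> [6 5 3 3]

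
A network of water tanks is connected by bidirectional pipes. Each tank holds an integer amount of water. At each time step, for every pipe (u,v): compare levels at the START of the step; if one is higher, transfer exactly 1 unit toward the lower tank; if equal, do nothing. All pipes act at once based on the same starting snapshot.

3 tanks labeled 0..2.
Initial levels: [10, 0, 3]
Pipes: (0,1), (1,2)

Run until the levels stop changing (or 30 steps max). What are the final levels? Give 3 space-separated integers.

Step 1: flows [0->1,2->1] -> levels [9 2 2]
Step 2: flows [0->1,1=2] -> levels [8 3 2]
Step 3: flows [0->1,1->2] -> levels [7 3 3]
Step 4: flows [0->1,1=2] -> levels [6 4 3]
Step 5: flows [0->1,1->2] -> levels [5 4 4]
Step 6: flows [0->1,1=2] -> levels [4 5 4]
Step 7: flows [1->0,1->2] -> levels [5 3 5]
Step 8: flows [0->1,2->1] -> levels [4 5 4]
  -> period-2 cycle: step 8 state = step 6 state; never stabilizes
  -> state at step 30: (30-6) mod 2 = 0, same as step 6 -> [4 5 4]

Answer: 4 5 4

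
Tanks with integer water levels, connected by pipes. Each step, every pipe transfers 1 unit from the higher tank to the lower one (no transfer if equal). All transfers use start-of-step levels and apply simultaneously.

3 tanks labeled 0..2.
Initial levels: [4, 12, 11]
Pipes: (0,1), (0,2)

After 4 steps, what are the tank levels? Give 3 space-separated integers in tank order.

Answer: 8 10 9

Derivation:
Step 1: flows [1->0,2->0] -> levels [6 11 10]
Step 2: flows [1->0,2->0] -> levels [8 10 9]
Step 3: flows [1->0,2->0] -> levels [10 9 8]
Step 4: flows [0->1,0->2] -> levels [8 10 9]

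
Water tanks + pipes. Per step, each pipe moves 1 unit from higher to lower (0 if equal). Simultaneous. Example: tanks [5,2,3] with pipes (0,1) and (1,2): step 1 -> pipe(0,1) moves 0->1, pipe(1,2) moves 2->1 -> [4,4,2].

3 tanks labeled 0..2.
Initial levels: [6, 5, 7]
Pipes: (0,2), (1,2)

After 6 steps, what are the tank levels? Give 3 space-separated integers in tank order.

Step 1: flows [2->0,2->1] -> levels [7 6 5]
Step 2: flows [0->2,1->2] -> levels [6 5 7]
  -> period-2 cycle: step 2 state = step 0 state
  -> state at step 6: (6-0) mod 2 = 0, same as step 0 -> [6 5 7]

Answer: 6 5 7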